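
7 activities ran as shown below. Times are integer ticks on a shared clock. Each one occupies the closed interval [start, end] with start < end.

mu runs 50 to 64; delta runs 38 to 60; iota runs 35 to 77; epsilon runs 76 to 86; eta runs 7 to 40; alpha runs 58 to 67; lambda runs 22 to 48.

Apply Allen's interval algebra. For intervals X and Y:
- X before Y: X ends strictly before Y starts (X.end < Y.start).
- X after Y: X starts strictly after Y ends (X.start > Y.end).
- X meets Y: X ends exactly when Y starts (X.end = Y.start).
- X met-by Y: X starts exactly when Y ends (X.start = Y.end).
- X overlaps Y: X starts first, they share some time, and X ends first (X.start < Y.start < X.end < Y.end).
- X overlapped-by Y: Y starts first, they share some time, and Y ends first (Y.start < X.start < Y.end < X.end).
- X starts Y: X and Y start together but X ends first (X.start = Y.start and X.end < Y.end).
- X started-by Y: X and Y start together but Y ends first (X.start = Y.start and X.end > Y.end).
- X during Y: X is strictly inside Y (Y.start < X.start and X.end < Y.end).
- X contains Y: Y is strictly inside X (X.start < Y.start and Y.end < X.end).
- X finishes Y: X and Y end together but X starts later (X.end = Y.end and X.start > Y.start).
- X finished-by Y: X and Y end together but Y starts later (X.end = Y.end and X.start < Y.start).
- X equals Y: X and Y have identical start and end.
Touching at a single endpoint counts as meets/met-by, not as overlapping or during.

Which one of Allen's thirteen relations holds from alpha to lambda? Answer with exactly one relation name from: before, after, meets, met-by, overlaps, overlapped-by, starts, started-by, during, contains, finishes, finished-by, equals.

after

alpha = [58, 67]; lambda = [22, 48].
Compare endpoints: alpha.start > lambda.start, alpha.start > lambda.end, alpha.end > lambda.start, alpha.end > lambda.end.
That pattern is 'after'.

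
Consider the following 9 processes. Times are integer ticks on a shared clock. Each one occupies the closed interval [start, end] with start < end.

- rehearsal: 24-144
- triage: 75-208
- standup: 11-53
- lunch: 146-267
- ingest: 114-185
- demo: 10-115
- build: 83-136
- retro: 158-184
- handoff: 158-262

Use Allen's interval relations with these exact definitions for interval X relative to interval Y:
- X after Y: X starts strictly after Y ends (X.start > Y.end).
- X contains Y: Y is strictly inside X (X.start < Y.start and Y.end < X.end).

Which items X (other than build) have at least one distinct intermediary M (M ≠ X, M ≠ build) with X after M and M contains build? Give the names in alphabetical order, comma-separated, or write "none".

Target build = [83, 136].
Intermediaries M with M contains build: rehearsal, triage.
Via rehearsal — items with X after rehearsal: handoff, lunch, retro.
Via triage — items with X after triage: none.
Union: handoff, lunch, retro.

handoff, lunch, retro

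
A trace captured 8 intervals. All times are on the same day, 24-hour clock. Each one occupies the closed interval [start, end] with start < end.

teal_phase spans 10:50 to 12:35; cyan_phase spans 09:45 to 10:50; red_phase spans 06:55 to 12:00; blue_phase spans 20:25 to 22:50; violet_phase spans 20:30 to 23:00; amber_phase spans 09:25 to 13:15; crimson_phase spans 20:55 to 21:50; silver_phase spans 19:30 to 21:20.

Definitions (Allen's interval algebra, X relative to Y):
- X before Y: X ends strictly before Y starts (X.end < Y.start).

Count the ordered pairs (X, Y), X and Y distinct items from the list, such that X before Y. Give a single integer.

16

Checking all 56 ordered pairs for relation 'before'; matching pairs in alphabetical order:
(amber_phase, blue_phase): amber_phase before blue_phase ✓
(amber_phase, crimson_phase): amber_phase before crimson_phase ✓
(amber_phase, silver_phase): amber_phase before silver_phase ✓
(amber_phase, violet_phase): amber_phase before violet_phase ✓
(cyan_phase, blue_phase): cyan_phase before blue_phase ✓
(cyan_phase, crimson_phase): cyan_phase before crimson_phase ✓
(cyan_phase, silver_phase): cyan_phase before silver_phase ✓
(cyan_phase, violet_phase): cyan_phase before violet_phase ✓
(red_phase, blue_phase): red_phase before blue_phase ✓
(red_phase, crimson_phase): red_phase before crimson_phase ✓
(red_phase, silver_phase): red_phase before silver_phase ✓
(red_phase, violet_phase): red_phase before violet_phase ✓
(teal_phase, blue_phase): teal_phase before blue_phase ✓
(teal_phase, crimson_phase): teal_phase before crimson_phase ✓
(teal_phase, silver_phase): teal_phase before silver_phase ✓
(teal_phase, violet_phase): teal_phase before violet_phase ✓
Count: 16.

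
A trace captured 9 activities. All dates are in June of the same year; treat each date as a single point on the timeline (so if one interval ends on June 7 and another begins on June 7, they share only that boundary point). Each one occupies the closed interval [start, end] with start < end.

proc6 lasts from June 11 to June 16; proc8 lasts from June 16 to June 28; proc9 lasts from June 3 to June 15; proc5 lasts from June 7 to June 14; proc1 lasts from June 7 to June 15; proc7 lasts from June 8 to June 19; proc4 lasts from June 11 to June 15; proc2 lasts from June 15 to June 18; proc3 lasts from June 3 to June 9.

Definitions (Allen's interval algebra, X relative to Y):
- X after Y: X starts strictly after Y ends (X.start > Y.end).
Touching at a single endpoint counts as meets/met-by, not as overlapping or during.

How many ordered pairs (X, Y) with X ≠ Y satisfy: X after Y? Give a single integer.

Checking all 72 ordered pairs for relation 'after'; matching pairs in alphabetical order:
(proc2, proc3): proc2 after proc3 ✓
(proc2, proc5): proc2 after proc5 ✓
(proc4, proc3): proc4 after proc3 ✓
(proc6, proc3): proc6 after proc3 ✓
(proc8, proc1): proc8 after proc1 ✓
(proc8, proc3): proc8 after proc3 ✓
(proc8, proc4): proc8 after proc4 ✓
(proc8, proc5): proc8 after proc5 ✓
(proc8, proc9): proc8 after proc9 ✓
Count: 9.

9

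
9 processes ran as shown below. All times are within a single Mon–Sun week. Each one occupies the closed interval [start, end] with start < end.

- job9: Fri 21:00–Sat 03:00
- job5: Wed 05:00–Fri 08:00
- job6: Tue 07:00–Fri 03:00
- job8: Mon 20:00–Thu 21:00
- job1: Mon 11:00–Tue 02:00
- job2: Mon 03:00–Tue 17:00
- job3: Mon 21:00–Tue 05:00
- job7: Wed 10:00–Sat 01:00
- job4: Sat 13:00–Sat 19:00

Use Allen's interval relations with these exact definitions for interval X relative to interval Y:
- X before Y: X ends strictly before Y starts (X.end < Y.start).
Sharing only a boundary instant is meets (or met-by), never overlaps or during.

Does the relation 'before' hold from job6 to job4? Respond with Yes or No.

Yes

job6 = [Tue 07:00, Fri 03:00], job4 = [Sat 13:00, Sat 19:00].
Actual relation of job6 to job4: before.
Asked whether 'before' holds → Yes.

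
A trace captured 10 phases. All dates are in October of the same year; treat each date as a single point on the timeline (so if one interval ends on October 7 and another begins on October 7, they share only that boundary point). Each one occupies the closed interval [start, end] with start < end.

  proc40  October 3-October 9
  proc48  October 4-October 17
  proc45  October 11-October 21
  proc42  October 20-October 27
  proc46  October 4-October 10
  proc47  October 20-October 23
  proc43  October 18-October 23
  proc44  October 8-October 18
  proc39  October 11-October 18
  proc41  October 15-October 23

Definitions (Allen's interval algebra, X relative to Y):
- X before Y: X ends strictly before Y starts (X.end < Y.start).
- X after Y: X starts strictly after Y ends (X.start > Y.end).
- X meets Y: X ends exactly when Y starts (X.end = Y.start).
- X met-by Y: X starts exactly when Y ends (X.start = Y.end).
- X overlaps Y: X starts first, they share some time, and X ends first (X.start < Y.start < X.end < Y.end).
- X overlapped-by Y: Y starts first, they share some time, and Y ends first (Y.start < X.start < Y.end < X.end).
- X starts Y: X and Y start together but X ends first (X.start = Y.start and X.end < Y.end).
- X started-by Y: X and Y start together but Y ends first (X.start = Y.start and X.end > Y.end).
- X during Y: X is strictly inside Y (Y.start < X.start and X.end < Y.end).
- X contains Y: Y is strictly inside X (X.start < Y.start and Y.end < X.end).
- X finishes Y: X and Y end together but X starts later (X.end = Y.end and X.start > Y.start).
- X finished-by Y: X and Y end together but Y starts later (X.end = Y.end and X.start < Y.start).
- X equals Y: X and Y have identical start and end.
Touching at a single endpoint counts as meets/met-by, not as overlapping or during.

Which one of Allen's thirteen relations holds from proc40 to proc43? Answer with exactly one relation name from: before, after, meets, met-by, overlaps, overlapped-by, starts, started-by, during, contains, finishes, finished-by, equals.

before

proc40 = [October 3, October 9]; proc43 = [October 18, October 23].
Compare endpoints: proc40.start < proc43.start, proc40.start < proc43.end, proc40.end < proc43.start, proc40.end < proc43.end.
That pattern is 'before'.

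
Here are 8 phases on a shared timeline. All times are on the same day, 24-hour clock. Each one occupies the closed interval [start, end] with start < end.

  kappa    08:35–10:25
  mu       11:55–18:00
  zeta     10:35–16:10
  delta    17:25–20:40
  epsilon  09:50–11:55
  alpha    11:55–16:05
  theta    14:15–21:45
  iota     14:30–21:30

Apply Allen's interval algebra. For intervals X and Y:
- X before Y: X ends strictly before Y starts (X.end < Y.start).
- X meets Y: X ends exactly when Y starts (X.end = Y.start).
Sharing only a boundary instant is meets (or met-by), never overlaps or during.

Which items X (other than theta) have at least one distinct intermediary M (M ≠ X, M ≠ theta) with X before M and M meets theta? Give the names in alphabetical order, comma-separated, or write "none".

Target theta = [14:15, 21:45].
Intermediaries M with M meets theta: none.
Union: none.

none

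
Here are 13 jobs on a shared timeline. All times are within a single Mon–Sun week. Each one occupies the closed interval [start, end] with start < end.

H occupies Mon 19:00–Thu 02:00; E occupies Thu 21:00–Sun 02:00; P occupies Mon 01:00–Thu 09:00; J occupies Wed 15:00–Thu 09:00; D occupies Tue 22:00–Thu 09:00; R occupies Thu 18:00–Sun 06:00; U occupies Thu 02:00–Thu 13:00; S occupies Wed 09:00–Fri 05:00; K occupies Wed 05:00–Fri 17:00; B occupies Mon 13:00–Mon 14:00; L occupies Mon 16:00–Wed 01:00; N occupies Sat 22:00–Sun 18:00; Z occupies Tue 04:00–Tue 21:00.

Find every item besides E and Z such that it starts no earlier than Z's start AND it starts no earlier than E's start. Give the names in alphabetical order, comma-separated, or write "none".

N

Conditions: its start is no earlier than Z's start (X.start >= Tue 04:00) AND its start is no earlier than E's start (X.start >= Thu 21:00).
B: start Mon 13:00 >= Tue 04:00? ✗; start Mon 13:00 >= Thu 21:00? ✗ → no.
D: start Tue 22:00 >= Tue 04:00? ✓; start Tue 22:00 >= Thu 21:00? ✗ → no.
H: start Mon 19:00 >= Tue 04:00? ✗; start Mon 19:00 >= Thu 21:00? ✗ → no.
J: start Wed 15:00 >= Tue 04:00? ✓; start Wed 15:00 >= Thu 21:00? ✗ → no.
K: start Wed 05:00 >= Tue 04:00? ✓; start Wed 05:00 >= Thu 21:00? ✗ → no.
L: start Mon 16:00 >= Tue 04:00? ✗; start Mon 16:00 >= Thu 21:00? ✗ → no.
N: start Sat 22:00 >= Tue 04:00? ✓; start Sat 22:00 >= Thu 21:00? ✓ → yes.
P: start Mon 01:00 >= Tue 04:00? ✗; start Mon 01:00 >= Thu 21:00? ✗ → no.
R: start Thu 18:00 >= Tue 04:00? ✓; start Thu 18:00 >= Thu 21:00? ✗ → no.
S: start Wed 09:00 >= Tue 04:00? ✓; start Wed 09:00 >= Thu 21:00? ✗ → no.
U: start Thu 02:00 >= Tue 04:00? ✓; start Thu 02:00 >= Thu 21:00? ✗ → no.
Result: N.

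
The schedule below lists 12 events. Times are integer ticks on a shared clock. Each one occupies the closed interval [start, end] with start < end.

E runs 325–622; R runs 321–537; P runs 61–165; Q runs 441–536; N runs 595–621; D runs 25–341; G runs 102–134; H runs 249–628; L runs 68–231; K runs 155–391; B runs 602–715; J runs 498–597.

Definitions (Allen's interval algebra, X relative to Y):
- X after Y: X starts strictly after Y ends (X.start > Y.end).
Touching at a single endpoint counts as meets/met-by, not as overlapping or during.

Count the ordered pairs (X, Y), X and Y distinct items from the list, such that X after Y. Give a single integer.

Checking all 132 ordered pairs for relation 'after'; matching pairs in alphabetical order:
(B, D): B after D ✓
(B, G): B after G ✓
(B, J): B after J ✓
(B, K): B after K ✓
(B, L): B after L ✓
(B, P): B after P ✓
(B, Q): B after Q ✓
(B, R): B after R ✓
(E, G): E after G ✓
(E, L): E after L ✓
(E, P): E after P ✓
(H, G): H after G ✓
(H, L): H after L ✓
(H, P): H after P ✓
(J, D): J after D ✓
(J, G): J after G ✓
(J, K): J after K ✓
(J, L): J after L ✓
(J, P): J after P ✓
(K, G): K after G ✓
(N, D): N after D ✓
(N, G): N after G ✓
(N, K): N after K ✓
(N, L): N after L ✓
... plus 11 further pairs not listed.
Count: 35.

35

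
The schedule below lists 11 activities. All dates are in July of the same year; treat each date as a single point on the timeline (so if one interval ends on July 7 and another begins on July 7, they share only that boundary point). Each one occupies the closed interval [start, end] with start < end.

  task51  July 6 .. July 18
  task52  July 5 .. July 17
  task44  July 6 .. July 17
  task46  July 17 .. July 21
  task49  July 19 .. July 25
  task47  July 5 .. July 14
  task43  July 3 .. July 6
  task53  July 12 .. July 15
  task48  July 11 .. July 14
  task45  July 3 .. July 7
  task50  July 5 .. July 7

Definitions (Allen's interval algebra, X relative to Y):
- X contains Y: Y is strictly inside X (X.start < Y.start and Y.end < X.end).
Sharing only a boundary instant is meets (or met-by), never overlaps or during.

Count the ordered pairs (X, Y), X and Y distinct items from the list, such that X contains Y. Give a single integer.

Checking all 110 ordered pairs for relation 'contains'; matching pairs in alphabetical order:
(task44, task48): task44 contains task48 ✓
(task44, task53): task44 contains task53 ✓
(task51, task48): task51 contains task48 ✓
(task51, task53): task51 contains task53 ✓
(task52, task48): task52 contains task48 ✓
(task52, task53): task52 contains task53 ✓
Count: 6.

6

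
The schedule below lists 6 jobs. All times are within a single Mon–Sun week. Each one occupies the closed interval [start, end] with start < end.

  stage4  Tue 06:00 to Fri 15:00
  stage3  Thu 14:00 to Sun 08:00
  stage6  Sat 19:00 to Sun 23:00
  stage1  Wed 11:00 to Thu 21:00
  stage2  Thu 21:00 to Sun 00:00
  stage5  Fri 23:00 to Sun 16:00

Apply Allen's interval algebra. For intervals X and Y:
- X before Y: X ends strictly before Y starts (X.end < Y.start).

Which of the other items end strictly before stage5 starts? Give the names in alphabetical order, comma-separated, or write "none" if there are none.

stage1, stage4

Target stage5 = [Fri 23:00, Sun 16:00].
stage1 [Wed 11:00, Thu 21:00] → before → yes.
stage2 [Thu 21:00, Sun 00:00] → overlaps → no.
stage3 [Thu 14:00, Sun 08:00] → overlaps → no.
stage4 [Tue 06:00, Fri 15:00] → before → yes.
stage6 [Sat 19:00, Sun 23:00] → overlapped-by → no.
Result: stage1, stage4.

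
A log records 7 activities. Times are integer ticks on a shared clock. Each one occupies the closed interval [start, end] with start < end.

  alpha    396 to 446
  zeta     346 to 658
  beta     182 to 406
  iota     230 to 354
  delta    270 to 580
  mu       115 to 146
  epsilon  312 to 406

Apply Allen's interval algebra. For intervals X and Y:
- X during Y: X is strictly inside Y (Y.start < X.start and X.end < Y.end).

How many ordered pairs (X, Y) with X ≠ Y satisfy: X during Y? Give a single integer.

4

Checking all 42 ordered pairs for relation 'during'; matching pairs in alphabetical order:
(alpha, delta): alpha during delta ✓
(alpha, zeta): alpha during zeta ✓
(epsilon, delta): epsilon during delta ✓
(iota, beta): iota during beta ✓
Count: 4.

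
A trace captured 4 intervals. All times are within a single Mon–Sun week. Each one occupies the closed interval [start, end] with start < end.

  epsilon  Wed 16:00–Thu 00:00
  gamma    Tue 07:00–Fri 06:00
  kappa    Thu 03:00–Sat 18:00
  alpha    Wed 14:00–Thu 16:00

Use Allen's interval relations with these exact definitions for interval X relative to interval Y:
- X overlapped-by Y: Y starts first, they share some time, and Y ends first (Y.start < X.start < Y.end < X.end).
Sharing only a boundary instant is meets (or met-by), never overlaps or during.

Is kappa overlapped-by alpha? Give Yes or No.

Yes

kappa = [Thu 03:00, Sat 18:00], alpha = [Wed 14:00, Thu 16:00].
Actual relation of kappa to alpha: overlapped-by.
Asked whether 'overlapped-by' holds → Yes.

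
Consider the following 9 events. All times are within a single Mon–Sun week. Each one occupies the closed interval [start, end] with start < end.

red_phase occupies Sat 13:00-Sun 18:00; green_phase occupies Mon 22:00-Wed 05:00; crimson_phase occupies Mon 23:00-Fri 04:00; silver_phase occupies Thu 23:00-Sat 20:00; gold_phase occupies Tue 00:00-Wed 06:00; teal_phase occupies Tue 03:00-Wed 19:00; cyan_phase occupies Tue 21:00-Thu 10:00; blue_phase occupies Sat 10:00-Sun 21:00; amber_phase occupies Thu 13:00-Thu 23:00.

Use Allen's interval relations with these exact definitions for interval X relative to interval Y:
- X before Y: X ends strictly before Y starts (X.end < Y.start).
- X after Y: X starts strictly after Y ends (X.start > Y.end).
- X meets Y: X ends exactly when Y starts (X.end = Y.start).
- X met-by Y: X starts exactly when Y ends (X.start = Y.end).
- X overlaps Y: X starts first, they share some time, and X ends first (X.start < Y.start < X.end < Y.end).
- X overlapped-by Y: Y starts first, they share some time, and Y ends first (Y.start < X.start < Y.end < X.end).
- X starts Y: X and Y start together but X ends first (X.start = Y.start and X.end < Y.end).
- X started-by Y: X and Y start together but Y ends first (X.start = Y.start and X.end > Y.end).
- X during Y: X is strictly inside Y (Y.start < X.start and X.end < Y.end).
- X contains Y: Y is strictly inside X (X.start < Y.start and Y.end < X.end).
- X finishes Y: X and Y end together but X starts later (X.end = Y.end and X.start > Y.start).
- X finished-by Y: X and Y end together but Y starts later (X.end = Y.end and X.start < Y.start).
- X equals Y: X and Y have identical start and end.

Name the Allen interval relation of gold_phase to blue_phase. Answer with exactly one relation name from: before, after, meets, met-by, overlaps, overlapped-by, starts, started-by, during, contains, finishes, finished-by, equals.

gold_phase = [Tue 00:00, Wed 06:00]; blue_phase = [Sat 10:00, Sun 21:00].
Compare endpoints: gold_phase.start < blue_phase.start, gold_phase.start < blue_phase.end, gold_phase.end < blue_phase.start, gold_phase.end < blue_phase.end.
That pattern is 'before'.

before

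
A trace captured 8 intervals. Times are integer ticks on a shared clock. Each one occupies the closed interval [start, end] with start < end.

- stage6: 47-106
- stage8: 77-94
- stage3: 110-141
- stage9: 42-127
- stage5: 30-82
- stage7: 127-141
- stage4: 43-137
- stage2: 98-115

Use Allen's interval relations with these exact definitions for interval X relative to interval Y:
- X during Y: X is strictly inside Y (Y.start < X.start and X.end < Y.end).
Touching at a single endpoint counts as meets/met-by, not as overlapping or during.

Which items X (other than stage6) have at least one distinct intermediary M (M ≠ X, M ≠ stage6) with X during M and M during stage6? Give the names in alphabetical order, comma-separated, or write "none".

Target stage6 = [47, 106].
Intermediaries M with M during stage6: stage8.
Via stage8 — items with X during stage8: none.
Union: none.

none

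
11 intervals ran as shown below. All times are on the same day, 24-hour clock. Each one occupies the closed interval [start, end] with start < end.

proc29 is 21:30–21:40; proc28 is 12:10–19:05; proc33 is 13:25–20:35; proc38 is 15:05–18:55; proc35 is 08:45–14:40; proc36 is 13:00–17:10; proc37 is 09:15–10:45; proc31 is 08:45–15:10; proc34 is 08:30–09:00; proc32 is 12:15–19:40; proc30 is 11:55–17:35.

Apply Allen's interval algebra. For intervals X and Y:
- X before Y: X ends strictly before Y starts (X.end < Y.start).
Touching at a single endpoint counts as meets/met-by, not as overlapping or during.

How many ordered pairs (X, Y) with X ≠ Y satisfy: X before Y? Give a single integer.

24

Checking all 110 ordered pairs for relation 'before'; matching pairs in alphabetical order:
(proc28, proc29): proc28 before proc29 ✓
(proc30, proc29): proc30 before proc29 ✓
(proc31, proc29): proc31 before proc29 ✓
(proc32, proc29): proc32 before proc29 ✓
(proc33, proc29): proc33 before proc29 ✓
(proc34, proc28): proc34 before proc28 ✓
(proc34, proc29): proc34 before proc29 ✓
(proc34, proc30): proc34 before proc30 ✓
(proc34, proc32): proc34 before proc32 ✓
(proc34, proc33): proc34 before proc33 ✓
(proc34, proc36): proc34 before proc36 ✓
(proc34, proc37): proc34 before proc37 ✓
(proc34, proc38): proc34 before proc38 ✓
(proc35, proc29): proc35 before proc29 ✓
(proc35, proc38): proc35 before proc38 ✓
(proc36, proc29): proc36 before proc29 ✓
(proc37, proc28): proc37 before proc28 ✓
(proc37, proc29): proc37 before proc29 ✓
(proc37, proc30): proc37 before proc30 ✓
(proc37, proc32): proc37 before proc32 ✓
(proc37, proc33): proc37 before proc33 ✓
(proc37, proc36): proc37 before proc36 ✓
(proc37, proc38): proc37 before proc38 ✓
(proc38, proc29): proc38 before proc29 ✓
Count: 24.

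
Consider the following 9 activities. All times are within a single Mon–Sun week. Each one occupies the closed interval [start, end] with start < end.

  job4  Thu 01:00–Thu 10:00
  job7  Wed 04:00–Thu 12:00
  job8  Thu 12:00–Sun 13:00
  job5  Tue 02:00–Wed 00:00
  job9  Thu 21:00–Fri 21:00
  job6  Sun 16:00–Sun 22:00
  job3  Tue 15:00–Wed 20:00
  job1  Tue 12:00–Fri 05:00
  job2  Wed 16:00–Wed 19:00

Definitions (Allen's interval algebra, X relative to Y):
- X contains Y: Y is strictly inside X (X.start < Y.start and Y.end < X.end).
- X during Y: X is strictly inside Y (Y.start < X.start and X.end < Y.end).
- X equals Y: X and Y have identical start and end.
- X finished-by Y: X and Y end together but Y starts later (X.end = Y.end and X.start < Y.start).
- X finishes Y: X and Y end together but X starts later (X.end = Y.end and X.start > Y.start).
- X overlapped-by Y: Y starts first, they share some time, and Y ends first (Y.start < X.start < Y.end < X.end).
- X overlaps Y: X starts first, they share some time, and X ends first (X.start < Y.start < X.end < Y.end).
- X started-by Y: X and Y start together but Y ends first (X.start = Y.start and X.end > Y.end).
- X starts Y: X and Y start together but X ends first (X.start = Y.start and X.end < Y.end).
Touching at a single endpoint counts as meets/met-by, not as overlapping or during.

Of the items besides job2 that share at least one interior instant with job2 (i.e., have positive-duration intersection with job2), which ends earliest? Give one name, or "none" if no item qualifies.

Target job2 = [Wed 16:00, Wed 19:00].
job1 [Tue 12:00, Fri 05:00] → contains → candidate.
job3 [Tue 15:00, Wed 20:00] → contains → candidate.
job4 [Thu 01:00, Thu 10:00] → after → excluded.
job5 [Tue 02:00, Wed 00:00] → before → excluded.
job6 [Sun 16:00, Sun 22:00] → after → excluded.
job7 [Wed 04:00, Thu 12:00] → contains → candidate.
job8 [Thu 12:00, Sun 13:00] → after → excluded.
job9 [Thu 21:00, Fri 21:00] → after → excluded.
Among candidates, earliest end is Wed 20:00 → job3.

job3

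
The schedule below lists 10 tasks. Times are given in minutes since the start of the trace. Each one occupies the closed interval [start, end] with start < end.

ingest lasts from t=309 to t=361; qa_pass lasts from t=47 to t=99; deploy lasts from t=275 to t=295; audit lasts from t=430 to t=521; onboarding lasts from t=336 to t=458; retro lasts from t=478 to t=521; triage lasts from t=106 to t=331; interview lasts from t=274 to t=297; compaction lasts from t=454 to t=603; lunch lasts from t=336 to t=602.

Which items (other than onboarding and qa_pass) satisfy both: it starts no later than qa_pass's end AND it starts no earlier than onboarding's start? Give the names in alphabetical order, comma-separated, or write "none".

Conditions: its start is no later than qa_pass's end (X.start <= t=99) AND its start is no earlier than onboarding's start (X.start >= t=336).
audit: start t=430 <= t=99? ✗; start t=430 >= t=336? ✓ → no.
compaction: start t=454 <= t=99? ✗; start t=454 >= t=336? ✓ → no.
deploy: start t=275 <= t=99? ✗; start t=275 >= t=336? ✗ → no.
ingest: start t=309 <= t=99? ✗; start t=309 >= t=336? ✗ → no.
interview: start t=274 <= t=99? ✗; start t=274 >= t=336? ✗ → no.
lunch: start t=336 <= t=99? ✗; start t=336 >= t=336? ✓ → no.
retro: start t=478 <= t=99? ✗; start t=478 >= t=336? ✓ → no.
triage: start t=106 <= t=99? ✗; start t=106 >= t=336? ✗ → no.
Result: none.

none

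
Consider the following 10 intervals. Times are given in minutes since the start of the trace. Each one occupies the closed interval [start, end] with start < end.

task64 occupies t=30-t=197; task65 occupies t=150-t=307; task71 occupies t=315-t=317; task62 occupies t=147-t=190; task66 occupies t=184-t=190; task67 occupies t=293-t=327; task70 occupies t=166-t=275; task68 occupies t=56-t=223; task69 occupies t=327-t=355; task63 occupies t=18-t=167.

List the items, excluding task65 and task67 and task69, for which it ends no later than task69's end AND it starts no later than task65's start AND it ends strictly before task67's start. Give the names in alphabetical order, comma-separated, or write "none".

Conditions: its end is no later than task69's end (X.end <= t=355) AND its start is no later than task65's start (X.start <= t=150) AND its end is strictly before task67's start (X.end < t=293).
task62: end t=190 <= t=355? ✓; start t=147 <= t=150? ✓; end t=190 < t=293? ✓ → yes.
task63: end t=167 <= t=355? ✓; start t=18 <= t=150? ✓; end t=167 < t=293? ✓ → yes.
task64: end t=197 <= t=355? ✓; start t=30 <= t=150? ✓; end t=197 < t=293? ✓ → yes.
task66: end t=190 <= t=355? ✓; start t=184 <= t=150? ✗; end t=190 < t=293? ✓ → no.
task68: end t=223 <= t=355? ✓; start t=56 <= t=150? ✓; end t=223 < t=293? ✓ → yes.
task70: end t=275 <= t=355? ✓; start t=166 <= t=150? ✗; end t=275 < t=293? ✓ → no.
task71: end t=317 <= t=355? ✓; start t=315 <= t=150? ✗; end t=317 < t=293? ✗ → no.
Result: task62, task63, task64, task68.

task62, task63, task64, task68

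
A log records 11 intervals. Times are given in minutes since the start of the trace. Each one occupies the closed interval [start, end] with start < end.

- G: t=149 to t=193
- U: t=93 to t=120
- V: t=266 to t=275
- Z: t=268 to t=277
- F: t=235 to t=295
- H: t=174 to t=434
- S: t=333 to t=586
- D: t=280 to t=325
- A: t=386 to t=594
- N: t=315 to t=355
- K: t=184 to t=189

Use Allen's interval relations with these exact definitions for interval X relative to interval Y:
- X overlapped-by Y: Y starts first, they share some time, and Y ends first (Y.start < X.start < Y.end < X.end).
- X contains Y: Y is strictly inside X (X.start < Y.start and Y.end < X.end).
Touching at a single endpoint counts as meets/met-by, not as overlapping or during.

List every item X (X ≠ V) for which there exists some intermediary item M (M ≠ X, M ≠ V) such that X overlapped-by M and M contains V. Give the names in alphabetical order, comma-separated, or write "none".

A, D, S

Target V = [t=266, t=275].
Intermediaries M with M contains V: F, H.
Via F — items with X overlapped-by F: D.
Via H — items with X overlapped-by H: A, S.
Union: A, D, S.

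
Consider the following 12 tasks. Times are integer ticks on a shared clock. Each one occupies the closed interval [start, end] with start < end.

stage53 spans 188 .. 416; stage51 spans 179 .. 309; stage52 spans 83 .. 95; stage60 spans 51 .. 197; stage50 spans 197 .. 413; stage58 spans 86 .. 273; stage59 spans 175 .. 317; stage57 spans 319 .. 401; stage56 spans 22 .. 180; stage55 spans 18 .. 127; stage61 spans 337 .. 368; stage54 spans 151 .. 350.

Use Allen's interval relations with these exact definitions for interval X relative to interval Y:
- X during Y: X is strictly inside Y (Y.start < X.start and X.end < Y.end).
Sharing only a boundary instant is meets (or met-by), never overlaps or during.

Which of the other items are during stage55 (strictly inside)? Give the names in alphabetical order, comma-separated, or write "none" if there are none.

Target stage55 = [18, 127].
stage50 [197, 413] → after → no.
stage51 [179, 309] → after → no.
stage52 [83, 95] → during → yes.
stage53 [188, 416] → after → no.
stage54 [151, 350] → after → no.
stage56 [22, 180] → overlapped-by → no.
stage57 [319, 401] → after → no.
stage58 [86, 273] → overlapped-by → no.
stage59 [175, 317] → after → no.
stage60 [51, 197] → overlapped-by → no.
stage61 [337, 368] → after → no.
Result: stage52.

stage52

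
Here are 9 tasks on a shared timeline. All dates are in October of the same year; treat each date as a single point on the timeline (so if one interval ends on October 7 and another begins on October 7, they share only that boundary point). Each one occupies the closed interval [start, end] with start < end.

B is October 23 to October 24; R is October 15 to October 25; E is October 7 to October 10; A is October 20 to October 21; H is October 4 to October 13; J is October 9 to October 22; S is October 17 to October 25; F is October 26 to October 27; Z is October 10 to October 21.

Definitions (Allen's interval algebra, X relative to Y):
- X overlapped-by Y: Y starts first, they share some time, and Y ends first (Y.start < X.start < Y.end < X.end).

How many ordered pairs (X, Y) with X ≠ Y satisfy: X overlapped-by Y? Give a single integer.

Checking all 72 ordered pairs for relation 'overlapped-by'; matching pairs in alphabetical order:
(J, E): J overlapped-by E ✓
(J, H): J overlapped-by H ✓
(R, J): R overlapped-by J ✓
(R, Z): R overlapped-by Z ✓
(S, J): S overlapped-by J ✓
(S, Z): S overlapped-by Z ✓
(Z, H): Z overlapped-by H ✓
Count: 7.

7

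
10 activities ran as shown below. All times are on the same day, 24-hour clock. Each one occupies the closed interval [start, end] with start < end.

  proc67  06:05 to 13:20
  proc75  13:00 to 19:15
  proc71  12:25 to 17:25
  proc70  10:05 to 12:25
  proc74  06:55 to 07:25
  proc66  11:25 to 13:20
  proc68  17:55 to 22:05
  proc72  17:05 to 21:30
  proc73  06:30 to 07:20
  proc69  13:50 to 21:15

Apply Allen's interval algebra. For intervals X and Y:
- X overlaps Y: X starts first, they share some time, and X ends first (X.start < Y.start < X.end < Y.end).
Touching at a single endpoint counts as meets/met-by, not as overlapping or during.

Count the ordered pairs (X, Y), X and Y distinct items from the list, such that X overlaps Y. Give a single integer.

Checking all 90 ordered pairs for relation 'overlaps'; matching pairs in alphabetical order:
(proc66, proc71): proc66 overlaps proc71 ✓
(proc66, proc75): proc66 overlaps proc75 ✓
(proc67, proc71): proc67 overlaps proc71 ✓
(proc67, proc75): proc67 overlaps proc75 ✓
(proc69, proc68): proc69 overlaps proc68 ✓
(proc69, proc72): proc69 overlaps proc72 ✓
(proc70, proc66): proc70 overlaps proc66 ✓
(proc71, proc69): proc71 overlaps proc69 ✓
(proc71, proc72): proc71 overlaps proc72 ✓
(proc71, proc75): proc71 overlaps proc75 ✓
(proc72, proc68): proc72 overlaps proc68 ✓
(proc73, proc74): proc73 overlaps proc74 ✓
(proc75, proc68): proc75 overlaps proc68 ✓
(proc75, proc69): proc75 overlaps proc69 ✓
(proc75, proc72): proc75 overlaps proc72 ✓
Count: 15.

15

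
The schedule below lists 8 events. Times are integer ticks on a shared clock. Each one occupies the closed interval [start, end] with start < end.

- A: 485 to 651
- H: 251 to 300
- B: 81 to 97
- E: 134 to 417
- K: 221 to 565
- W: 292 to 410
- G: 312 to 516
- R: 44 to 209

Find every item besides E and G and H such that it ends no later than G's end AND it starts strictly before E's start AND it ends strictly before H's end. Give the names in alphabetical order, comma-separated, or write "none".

Conditions: its end is no later than G's end (X.end <= 516) AND its start is strictly before E's start (X.start < 134) AND its end is strictly before H's end (X.end < 300).
A: end 651 <= 516? ✗; start 485 < 134? ✗; end 651 < 300? ✗ → no.
B: end 97 <= 516? ✓; start 81 < 134? ✓; end 97 < 300? ✓ → yes.
K: end 565 <= 516? ✗; start 221 < 134? ✗; end 565 < 300? ✗ → no.
R: end 209 <= 516? ✓; start 44 < 134? ✓; end 209 < 300? ✓ → yes.
W: end 410 <= 516? ✓; start 292 < 134? ✗; end 410 < 300? ✗ → no.
Result: B, R.

B, R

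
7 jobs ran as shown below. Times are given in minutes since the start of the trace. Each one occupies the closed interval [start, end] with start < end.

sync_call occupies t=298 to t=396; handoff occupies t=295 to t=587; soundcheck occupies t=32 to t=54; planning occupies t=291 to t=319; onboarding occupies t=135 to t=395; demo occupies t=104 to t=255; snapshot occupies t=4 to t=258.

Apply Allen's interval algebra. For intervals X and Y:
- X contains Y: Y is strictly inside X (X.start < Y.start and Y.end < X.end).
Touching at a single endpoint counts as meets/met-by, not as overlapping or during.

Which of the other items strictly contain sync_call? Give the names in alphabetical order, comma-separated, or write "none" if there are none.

Target sync_call = [t=298, t=396].
demo [t=104, t=255] → before → no.
handoff [t=295, t=587] → contains → yes.
onboarding [t=135, t=395] → overlaps → no.
planning [t=291, t=319] → overlaps → no.
snapshot [t=4, t=258] → before → no.
soundcheck [t=32, t=54] → before → no.
Result: handoff.

handoff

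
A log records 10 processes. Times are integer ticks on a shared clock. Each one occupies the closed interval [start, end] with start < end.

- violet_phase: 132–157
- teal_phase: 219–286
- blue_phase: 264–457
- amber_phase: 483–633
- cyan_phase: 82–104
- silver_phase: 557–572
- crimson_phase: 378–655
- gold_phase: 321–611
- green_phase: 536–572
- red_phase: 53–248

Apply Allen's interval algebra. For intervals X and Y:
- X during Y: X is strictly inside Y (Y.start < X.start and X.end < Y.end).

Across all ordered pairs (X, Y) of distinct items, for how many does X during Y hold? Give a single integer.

9

Checking all 90 ordered pairs for relation 'during'; matching pairs in alphabetical order:
(amber_phase, crimson_phase): amber_phase during crimson_phase ✓
(cyan_phase, red_phase): cyan_phase during red_phase ✓
(green_phase, amber_phase): green_phase during amber_phase ✓
(green_phase, crimson_phase): green_phase during crimson_phase ✓
(green_phase, gold_phase): green_phase during gold_phase ✓
(silver_phase, amber_phase): silver_phase during amber_phase ✓
(silver_phase, crimson_phase): silver_phase during crimson_phase ✓
(silver_phase, gold_phase): silver_phase during gold_phase ✓
(violet_phase, red_phase): violet_phase during red_phase ✓
Count: 9.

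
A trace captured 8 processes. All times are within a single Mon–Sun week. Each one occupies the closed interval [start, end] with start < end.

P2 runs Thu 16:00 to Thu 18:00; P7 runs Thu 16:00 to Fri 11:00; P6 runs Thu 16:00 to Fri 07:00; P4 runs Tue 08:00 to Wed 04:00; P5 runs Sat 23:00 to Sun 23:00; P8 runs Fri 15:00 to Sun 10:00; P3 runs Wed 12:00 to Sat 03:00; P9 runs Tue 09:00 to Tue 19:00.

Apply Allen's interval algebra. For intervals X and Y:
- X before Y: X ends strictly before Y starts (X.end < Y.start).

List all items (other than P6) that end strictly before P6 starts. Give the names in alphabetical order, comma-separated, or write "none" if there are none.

Target P6 = [Thu 16:00, Fri 07:00].
P2 [Thu 16:00, Thu 18:00] → starts → no.
P3 [Wed 12:00, Sat 03:00] → contains → no.
P4 [Tue 08:00, Wed 04:00] → before → yes.
P5 [Sat 23:00, Sun 23:00] → after → no.
P7 [Thu 16:00, Fri 11:00] → started-by → no.
P8 [Fri 15:00, Sun 10:00] → after → no.
P9 [Tue 09:00, Tue 19:00] → before → yes.
Result: P4, P9.

P4, P9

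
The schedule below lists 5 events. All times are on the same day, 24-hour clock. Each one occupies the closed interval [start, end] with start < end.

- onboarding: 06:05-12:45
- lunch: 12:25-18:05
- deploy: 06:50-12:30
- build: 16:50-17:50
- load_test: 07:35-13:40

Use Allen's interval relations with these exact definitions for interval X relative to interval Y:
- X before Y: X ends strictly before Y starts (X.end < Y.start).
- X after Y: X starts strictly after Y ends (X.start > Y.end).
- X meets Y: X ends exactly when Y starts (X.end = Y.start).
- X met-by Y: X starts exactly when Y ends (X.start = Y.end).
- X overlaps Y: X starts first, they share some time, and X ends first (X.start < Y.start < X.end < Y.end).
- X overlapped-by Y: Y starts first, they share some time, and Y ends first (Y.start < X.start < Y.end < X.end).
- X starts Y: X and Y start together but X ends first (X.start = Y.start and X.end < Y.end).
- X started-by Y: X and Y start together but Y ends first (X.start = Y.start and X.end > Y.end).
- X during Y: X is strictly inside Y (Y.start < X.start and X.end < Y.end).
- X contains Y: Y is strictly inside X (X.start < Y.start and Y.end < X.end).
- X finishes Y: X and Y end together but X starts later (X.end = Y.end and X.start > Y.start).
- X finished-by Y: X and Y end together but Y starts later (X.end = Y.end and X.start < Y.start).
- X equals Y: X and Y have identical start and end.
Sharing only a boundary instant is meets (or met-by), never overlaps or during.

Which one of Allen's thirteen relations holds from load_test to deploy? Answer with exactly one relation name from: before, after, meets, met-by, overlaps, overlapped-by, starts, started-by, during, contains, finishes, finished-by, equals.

load_test = [07:35, 13:40]; deploy = [06:50, 12:30].
Compare endpoints: load_test.start > deploy.start, load_test.start < deploy.end, load_test.end > deploy.start, load_test.end > deploy.end.
That pattern is 'overlapped-by'.

overlapped-by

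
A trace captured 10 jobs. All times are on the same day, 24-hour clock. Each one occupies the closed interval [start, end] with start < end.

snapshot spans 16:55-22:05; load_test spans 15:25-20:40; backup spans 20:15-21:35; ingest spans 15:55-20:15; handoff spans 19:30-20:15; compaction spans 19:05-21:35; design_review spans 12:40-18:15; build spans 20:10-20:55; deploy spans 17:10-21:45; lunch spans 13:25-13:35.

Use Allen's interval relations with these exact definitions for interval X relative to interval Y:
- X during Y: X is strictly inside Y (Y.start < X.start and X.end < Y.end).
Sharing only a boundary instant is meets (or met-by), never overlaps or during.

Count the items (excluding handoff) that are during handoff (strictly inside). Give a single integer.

0

Target handoff = [19:30, 20:15].
backup [20:15, 21:35] → met-by → no.
build [20:10, 20:55] → overlapped-by → no.
compaction [19:05, 21:35] → contains → no.
deploy [17:10, 21:45] → contains → no.
design_review [12:40, 18:15] → before → no.
ingest [15:55, 20:15] → finished-by → no.
load_test [15:25, 20:40] → contains → no.
lunch [13:25, 13:35] → before → no.
snapshot [16:55, 22:05] → contains → no.
Total: 0.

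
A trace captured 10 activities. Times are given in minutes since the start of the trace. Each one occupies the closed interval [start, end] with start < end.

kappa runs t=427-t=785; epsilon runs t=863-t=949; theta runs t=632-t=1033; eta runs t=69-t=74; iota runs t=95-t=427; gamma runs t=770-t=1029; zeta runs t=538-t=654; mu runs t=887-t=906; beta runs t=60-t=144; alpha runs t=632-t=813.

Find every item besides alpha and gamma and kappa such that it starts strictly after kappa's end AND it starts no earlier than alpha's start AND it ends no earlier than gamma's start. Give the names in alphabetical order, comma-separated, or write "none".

Conditions: its start is strictly after kappa's end (X.start > t=785) AND its start is no earlier than alpha's start (X.start >= t=632) AND its end is no earlier than gamma's start (X.end >= t=770).
beta: start t=60 > t=785? ✗; start t=60 >= t=632? ✗; end t=144 >= t=770? ✗ → no.
epsilon: start t=863 > t=785? ✓; start t=863 >= t=632? ✓; end t=949 >= t=770? ✓ → yes.
eta: start t=69 > t=785? ✗; start t=69 >= t=632? ✗; end t=74 >= t=770? ✗ → no.
iota: start t=95 > t=785? ✗; start t=95 >= t=632? ✗; end t=427 >= t=770? ✗ → no.
mu: start t=887 > t=785? ✓; start t=887 >= t=632? ✓; end t=906 >= t=770? ✓ → yes.
theta: start t=632 > t=785? ✗; start t=632 >= t=632? ✓; end t=1033 >= t=770? ✓ → no.
zeta: start t=538 > t=785? ✗; start t=538 >= t=632? ✗; end t=654 >= t=770? ✗ → no.
Result: epsilon, mu.

epsilon, mu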